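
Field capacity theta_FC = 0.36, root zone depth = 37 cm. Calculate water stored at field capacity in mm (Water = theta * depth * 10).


Step 1: Water (mm) = theta_FC * depth (cm) * 10
Step 2: Water = 0.36 * 37 * 10
Step 3: Water = 133.2 mm

133.2


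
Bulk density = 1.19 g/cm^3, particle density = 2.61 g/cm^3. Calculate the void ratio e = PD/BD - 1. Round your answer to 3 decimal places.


Step 1: e = PD / BD - 1
Step 2: e = 2.61 / 1.19 - 1
Step 3: e = 2.19328 - 1
Step 4: e = 1.193

1.193


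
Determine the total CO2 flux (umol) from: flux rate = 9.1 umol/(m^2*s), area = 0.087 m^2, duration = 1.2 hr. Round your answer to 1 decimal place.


Step 1: Convert time to seconds: 1.2 hr * 3600 = 4320.0 s
Step 2: Total = flux * area * time_s
Step 3: Total = 9.1 * 0.087 * 4320.0
Step 4: Total = 3420.1 umol

3420.1


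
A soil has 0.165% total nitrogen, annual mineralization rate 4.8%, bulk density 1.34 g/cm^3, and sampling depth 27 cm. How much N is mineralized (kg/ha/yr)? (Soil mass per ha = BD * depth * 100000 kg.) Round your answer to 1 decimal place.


Step 1: Soil mass per ha = BD * depth * 100000 = 1.34 * 27 * 100000 = 3618000 kg
Step 2: Total N pool = soil mass * N%/100 = 3618000 * 0.165/100 = 5969.7 kg/ha
Step 3: N mineralized = N pool * rate%/100 = 5969.7 * 4.8/100 = 286.5 kg/ha/yr

286.5


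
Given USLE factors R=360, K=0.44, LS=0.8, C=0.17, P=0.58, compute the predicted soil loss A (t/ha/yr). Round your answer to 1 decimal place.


Step 1: A = R * K * LS * C * P
Step 2: R * K = 360 * 0.44 = 158.4
Step 3: (R*K) * LS = 158.4 * 0.8 = 126.72
Step 4: * C * P = 126.72 * 0.17 * 0.58 = 12.5
Step 5: A = 12.5 t/(ha*yr)

12.5


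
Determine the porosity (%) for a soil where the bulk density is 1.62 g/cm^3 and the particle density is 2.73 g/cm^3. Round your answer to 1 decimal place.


Step 1: Formula: n = 100 * (1 - BD / PD)
Step 2: n = 100 * (1 - 1.62 / 2.73)
Step 3: n = 100 * (1 - 0.59341)
Step 4: n = 40.7%

40.7


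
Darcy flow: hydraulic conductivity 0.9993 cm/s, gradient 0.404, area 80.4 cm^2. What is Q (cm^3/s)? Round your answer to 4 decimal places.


Step 1: Apply Darcy's law: Q = K * i * A
Step 2: Q = 0.9993 * 0.404 * 80.4
Step 3: Q = 32.4589 cm^3/s

32.4589


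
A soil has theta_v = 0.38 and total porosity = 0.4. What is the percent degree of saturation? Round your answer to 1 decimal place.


Step 1: S = 100 * theta_v / n
Step 2: S = 100 * 0.38 / 0.4
Step 3: S = 95.0%

95.0


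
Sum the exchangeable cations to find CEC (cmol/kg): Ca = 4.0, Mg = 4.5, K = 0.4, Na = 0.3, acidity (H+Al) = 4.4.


Step 1: CEC = Ca + Mg + K + Na + (H+Al)
Step 2: CEC = 4.0 + 4.5 + 0.4 + 0.3 + 4.4
Step 3: CEC = 13.6 cmol/kg

13.6


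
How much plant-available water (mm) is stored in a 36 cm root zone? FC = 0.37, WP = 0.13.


Step 1: Available water = (FC - WP) * depth * 10
Step 2: AW = (0.37 - 0.13) * 36 * 10
Step 3: AW = 0.24 * 36 * 10
Step 4: AW = 86.4 mm

86.4


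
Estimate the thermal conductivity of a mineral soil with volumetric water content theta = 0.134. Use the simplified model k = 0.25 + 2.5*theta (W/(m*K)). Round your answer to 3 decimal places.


Step 1: k = 0.25 + 2.5 * theta
Step 2: k = 0.25 + 2.5 * 0.134
Step 3: k = 0.25 + 0.335
Step 4: k = 0.585 W/(m*K)

0.585


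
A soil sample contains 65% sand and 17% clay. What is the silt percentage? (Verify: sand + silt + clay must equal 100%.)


Step 1: sand + silt + clay = 100%
Step 2: silt = 100 - sand - clay
Step 3: silt = 100 - 65 - 17
Step 4: silt = 18%

18


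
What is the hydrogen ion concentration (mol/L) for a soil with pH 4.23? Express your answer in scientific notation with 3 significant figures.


Step 1: [H+] = 10^(-pH)
Step 2: [H+] = 10^(-4.23)
Step 3: [H+] = 5.89e-05 mol/L

5.89e-05


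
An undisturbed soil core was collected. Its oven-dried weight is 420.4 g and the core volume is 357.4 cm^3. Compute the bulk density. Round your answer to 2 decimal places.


Step 1: Identify the formula: BD = dry mass / volume
Step 2: Substitute values: BD = 420.4 / 357.4
Step 3: BD = 1.18 g/cm^3

1.18


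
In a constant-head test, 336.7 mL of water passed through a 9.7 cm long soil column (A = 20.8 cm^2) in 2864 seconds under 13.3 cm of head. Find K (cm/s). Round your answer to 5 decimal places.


Step 1: K = Q * L / (A * t * h)
Step 2: Numerator = 336.7 * 9.7 = 3265.99
Step 3: Denominator = 20.8 * 2864 * 13.3 = 792296.96
Step 4: K = 3265.99 / 792296.96 = 0.00412 cm/s

0.00412


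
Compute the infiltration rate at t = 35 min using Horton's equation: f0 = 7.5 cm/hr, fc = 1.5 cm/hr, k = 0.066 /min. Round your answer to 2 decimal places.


Step 1: f = fc + (f0 - fc) * exp(-k * t)
Step 2: exp(-0.066 * 35) = 0.099261
Step 3: f = 1.5 + (7.5 - 1.5) * 0.099261
Step 4: f = 1.5 + 6.0 * 0.099261
Step 5: f = 2.1 cm/hr

2.1


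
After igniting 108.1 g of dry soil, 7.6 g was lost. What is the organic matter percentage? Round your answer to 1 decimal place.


Step 1: OM% = 100 * LOI / sample mass
Step 2: OM = 100 * 7.6 / 108.1
Step 3: OM = 7.0%

7.0


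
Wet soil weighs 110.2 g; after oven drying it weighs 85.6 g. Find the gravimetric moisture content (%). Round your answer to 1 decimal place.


Step 1: Water mass = wet - dry = 110.2 - 85.6 = 24.6 g
Step 2: w = 100 * water mass / dry mass
Step 3: w = 100 * 24.6 / 85.6 = 28.7%

28.7


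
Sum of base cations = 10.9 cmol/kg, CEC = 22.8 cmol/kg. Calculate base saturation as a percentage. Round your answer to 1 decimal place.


Step 1: BS = 100 * (sum of bases) / CEC
Step 2: BS = 100 * 10.9 / 22.8
Step 3: BS = 47.8%

47.8


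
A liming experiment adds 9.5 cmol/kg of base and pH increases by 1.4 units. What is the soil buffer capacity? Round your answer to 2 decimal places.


Step 1: BC = change in base / change in pH
Step 2: BC = 9.5 / 1.4
Step 3: BC = 6.79 cmol/(kg*pH unit)

6.79


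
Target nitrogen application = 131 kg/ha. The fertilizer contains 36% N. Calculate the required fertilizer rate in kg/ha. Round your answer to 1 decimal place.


Step 1: Fertilizer rate = target N / (N content / 100)
Step 2: Rate = 131 / (36 / 100)
Step 3: Rate = 131 / 0.36
Step 4: Rate = 363.9 kg/ha

363.9


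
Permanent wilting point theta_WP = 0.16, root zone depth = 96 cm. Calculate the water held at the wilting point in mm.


Step 1: Water (mm) = theta_WP * depth * 10
Step 2: Water = 0.16 * 96 * 10
Step 3: Water = 153.6 mm

153.6


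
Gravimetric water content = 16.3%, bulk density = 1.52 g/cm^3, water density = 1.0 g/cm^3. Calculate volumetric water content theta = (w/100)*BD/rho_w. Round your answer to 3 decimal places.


Step 1: theta = (w / 100) * BD / rho_w
Step 2: theta = (16.3 / 100) * 1.52 / 1.0
Step 3: theta = 0.163 * 1.52
Step 4: theta = 0.248

0.248


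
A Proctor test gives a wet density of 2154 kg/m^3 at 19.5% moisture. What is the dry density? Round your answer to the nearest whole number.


Step 1: Dry density = wet density / (1 + w/100)
Step 2: Dry density = 2154 / (1 + 19.5/100)
Step 3: Dry density = 2154 / 1.195
Step 4: Dry density = 1803 kg/m^3

1803


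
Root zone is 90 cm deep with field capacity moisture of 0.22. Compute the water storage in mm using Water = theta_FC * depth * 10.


Step 1: Water (mm) = theta_FC * depth (cm) * 10
Step 2: Water = 0.22 * 90 * 10
Step 3: Water = 198.0 mm

198.0


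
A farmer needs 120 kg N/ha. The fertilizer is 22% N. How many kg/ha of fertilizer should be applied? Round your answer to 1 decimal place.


Step 1: Fertilizer rate = target N / (N content / 100)
Step 2: Rate = 120 / (22 / 100)
Step 3: Rate = 120 / 0.22
Step 4: Rate = 545.5 kg/ha

545.5


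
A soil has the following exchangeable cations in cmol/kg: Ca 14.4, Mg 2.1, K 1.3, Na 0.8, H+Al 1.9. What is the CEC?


Step 1: CEC = Ca + Mg + K + Na + (H+Al)
Step 2: CEC = 14.4 + 2.1 + 1.3 + 0.8 + 1.9
Step 3: CEC = 20.5 cmol/kg

20.5


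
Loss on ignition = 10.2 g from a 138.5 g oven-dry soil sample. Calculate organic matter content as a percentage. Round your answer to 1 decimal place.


Step 1: OM% = 100 * LOI / sample mass
Step 2: OM = 100 * 10.2 / 138.5
Step 3: OM = 7.4%

7.4


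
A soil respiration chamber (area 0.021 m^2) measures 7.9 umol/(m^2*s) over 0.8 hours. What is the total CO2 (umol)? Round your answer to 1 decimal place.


Step 1: Convert time to seconds: 0.8 hr * 3600 = 2880.0 s
Step 2: Total = flux * area * time_s
Step 3: Total = 7.9 * 0.021 * 2880.0
Step 4: Total = 477.8 umol

477.8


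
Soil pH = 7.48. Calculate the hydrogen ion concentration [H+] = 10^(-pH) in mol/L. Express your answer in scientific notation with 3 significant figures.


Step 1: [H+] = 10^(-pH)
Step 2: [H+] = 10^(-7.48)
Step 3: [H+] = 3.31e-08 mol/L

3.31e-08


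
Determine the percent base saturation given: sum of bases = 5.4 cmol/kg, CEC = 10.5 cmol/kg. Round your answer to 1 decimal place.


Step 1: BS = 100 * (sum of bases) / CEC
Step 2: BS = 100 * 5.4 / 10.5
Step 3: BS = 51.4%

51.4


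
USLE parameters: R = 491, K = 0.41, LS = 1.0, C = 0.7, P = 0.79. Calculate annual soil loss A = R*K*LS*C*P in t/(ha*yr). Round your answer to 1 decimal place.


Step 1: A = R * K * LS * C * P
Step 2: R * K = 491 * 0.41 = 201.31
Step 3: (R*K) * LS = 201.31 * 1.0 = 201.31
Step 4: * C * P = 201.31 * 0.7 * 0.79 = 111.3
Step 5: A = 111.3 t/(ha*yr)

111.3


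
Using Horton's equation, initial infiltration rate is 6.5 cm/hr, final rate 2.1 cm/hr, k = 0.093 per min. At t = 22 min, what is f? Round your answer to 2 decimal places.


Step 1: f = fc + (f0 - fc) * exp(-k * t)
Step 2: exp(-0.093 * 22) = 0.129251
Step 3: f = 2.1 + (6.5 - 2.1) * 0.129251
Step 4: f = 2.1 + 4.4 * 0.129251
Step 5: f = 2.67 cm/hr

2.67


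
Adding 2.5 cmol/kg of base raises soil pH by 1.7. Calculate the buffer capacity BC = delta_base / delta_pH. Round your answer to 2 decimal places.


Step 1: BC = change in base / change in pH
Step 2: BC = 2.5 / 1.7
Step 3: BC = 1.47 cmol/(kg*pH unit)

1.47


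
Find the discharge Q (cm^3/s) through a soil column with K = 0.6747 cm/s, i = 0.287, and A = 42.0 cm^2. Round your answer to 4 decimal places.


Step 1: Apply Darcy's law: Q = K * i * A
Step 2: Q = 0.6747 * 0.287 * 42.0
Step 3: Q = 8.1328 cm^3/s

8.1328


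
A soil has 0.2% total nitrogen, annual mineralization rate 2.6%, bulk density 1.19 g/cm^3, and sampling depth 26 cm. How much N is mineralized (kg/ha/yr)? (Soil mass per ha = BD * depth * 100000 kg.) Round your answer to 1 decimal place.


Step 1: Soil mass per ha = BD * depth * 100000 = 1.19 * 26 * 100000 = 3094000 kg
Step 2: Total N pool = soil mass * N%/100 = 3094000 * 0.2/100 = 6188.0 kg/ha
Step 3: N mineralized = N pool * rate%/100 = 6188.0 * 2.6/100 = 160.9 kg/ha/yr

160.9


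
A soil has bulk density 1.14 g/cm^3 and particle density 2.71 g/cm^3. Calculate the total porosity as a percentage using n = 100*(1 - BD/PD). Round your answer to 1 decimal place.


Step 1: Formula: n = 100 * (1 - BD / PD)
Step 2: n = 100 * (1 - 1.14 / 2.71)
Step 3: n = 100 * (1 - 0.42066)
Step 4: n = 57.9%

57.9


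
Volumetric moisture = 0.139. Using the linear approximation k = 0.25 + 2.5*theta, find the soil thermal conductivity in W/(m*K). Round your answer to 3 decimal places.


Step 1: k = 0.25 + 2.5 * theta
Step 2: k = 0.25 + 2.5 * 0.139
Step 3: k = 0.25 + 0.348
Step 4: k = 0.598 W/(m*K)

0.598


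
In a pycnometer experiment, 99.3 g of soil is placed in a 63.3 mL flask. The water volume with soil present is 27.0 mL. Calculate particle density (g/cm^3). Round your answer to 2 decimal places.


Step 1: Volume of solids = flask volume - water volume with soil
Step 2: V_solids = 63.3 - 27.0 = 36.3 mL
Step 3: Particle density = mass / V_solids = 99.3 / 36.3 = 2.74 g/cm^3

2.74


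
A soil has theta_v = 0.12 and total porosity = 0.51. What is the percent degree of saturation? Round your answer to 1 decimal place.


Step 1: S = 100 * theta_v / n
Step 2: S = 100 * 0.12 / 0.51
Step 3: S = 23.5%

23.5


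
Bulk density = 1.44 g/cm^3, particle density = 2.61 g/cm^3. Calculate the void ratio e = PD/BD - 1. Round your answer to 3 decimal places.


Step 1: e = PD / BD - 1
Step 2: e = 2.61 / 1.44 - 1
Step 3: e = 1.8125 - 1
Step 4: e = 0.813

0.813


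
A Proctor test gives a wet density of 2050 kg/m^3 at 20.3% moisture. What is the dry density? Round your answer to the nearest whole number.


Step 1: Dry density = wet density / (1 + w/100)
Step 2: Dry density = 2050 / (1 + 20.3/100)
Step 3: Dry density = 2050 / 1.203
Step 4: Dry density = 1704 kg/m^3

1704


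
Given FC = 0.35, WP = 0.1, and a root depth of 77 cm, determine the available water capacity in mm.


Step 1: Available water = (FC - WP) * depth * 10
Step 2: AW = (0.35 - 0.1) * 77 * 10
Step 3: AW = 0.25 * 77 * 10
Step 4: AW = 192.5 mm

192.5


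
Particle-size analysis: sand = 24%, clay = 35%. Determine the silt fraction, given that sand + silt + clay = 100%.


Step 1: sand + silt + clay = 100%
Step 2: silt = 100 - sand - clay
Step 3: silt = 100 - 24 - 35
Step 4: silt = 41%

41


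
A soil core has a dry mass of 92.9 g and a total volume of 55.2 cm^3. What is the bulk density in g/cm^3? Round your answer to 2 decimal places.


Step 1: Identify the formula: BD = dry mass / volume
Step 2: Substitute values: BD = 92.9 / 55.2
Step 3: BD = 1.68 g/cm^3

1.68


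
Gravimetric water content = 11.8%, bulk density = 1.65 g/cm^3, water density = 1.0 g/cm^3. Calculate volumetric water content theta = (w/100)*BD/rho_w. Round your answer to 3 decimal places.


Step 1: theta = (w / 100) * BD / rho_w
Step 2: theta = (11.8 / 100) * 1.65 / 1.0
Step 3: theta = 0.118 * 1.65
Step 4: theta = 0.195

0.195


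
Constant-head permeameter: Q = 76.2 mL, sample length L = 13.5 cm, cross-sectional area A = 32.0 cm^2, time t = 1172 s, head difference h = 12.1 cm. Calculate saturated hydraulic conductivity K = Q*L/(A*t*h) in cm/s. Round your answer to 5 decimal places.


Step 1: K = Q * L / (A * t * h)
Step 2: Numerator = 76.2 * 13.5 = 1028.7
Step 3: Denominator = 32.0 * 1172 * 12.1 = 453798.4
Step 4: K = 1028.7 / 453798.4 = 0.00227 cm/s

0.00227


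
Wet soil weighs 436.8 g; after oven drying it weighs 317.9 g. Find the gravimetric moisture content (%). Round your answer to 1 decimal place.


Step 1: Water mass = wet - dry = 436.8 - 317.9 = 118.9 g
Step 2: w = 100 * water mass / dry mass
Step 3: w = 100 * 118.9 / 317.9 = 37.4%

37.4


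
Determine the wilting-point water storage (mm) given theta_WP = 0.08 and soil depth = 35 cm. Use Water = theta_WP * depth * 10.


Step 1: Water (mm) = theta_WP * depth * 10
Step 2: Water = 0.08 * 35 * 10
Step 3: Water = 28.0 mm

28.0


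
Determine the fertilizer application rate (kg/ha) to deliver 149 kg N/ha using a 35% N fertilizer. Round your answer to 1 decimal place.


Step 1: Fertilizer rate = target N / (N content / 100)
Step 2: Rate = 149 / (35 / 100)
Step 3: Rate = 149 / 0.35
Step 4: Rate = 425.7 kg/ha

425.7


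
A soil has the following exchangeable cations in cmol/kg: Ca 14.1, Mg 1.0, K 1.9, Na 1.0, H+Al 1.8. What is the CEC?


Step 1: CEC = Ca + Mg + K + Na + (H+Al)
Step 2: CEC = 14.1 + 1.0 + 1.9 + 1.0 + 1.8
Step 3: CEC = 19.8 cmol/kg

19.8


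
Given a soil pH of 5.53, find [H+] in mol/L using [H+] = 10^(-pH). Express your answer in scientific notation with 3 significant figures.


Step 1: [H+] = 10^(-pH)
Step 2: [H+] = 10^(-5.53)
Step 3: [H+] = 2.95e-06 mol/L

2.95e-06


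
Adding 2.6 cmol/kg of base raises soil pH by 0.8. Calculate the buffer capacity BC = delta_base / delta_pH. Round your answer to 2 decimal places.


Step 1: BC = change in base / change in pH
Step 2: BC = 2.6 / 0.8
Step 3: BC = 3.25 cmol/(kg*pH unit)

3.25


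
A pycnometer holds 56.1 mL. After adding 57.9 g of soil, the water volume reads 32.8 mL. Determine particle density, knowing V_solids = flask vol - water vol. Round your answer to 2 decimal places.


Step 1: Volume of solids = flask volume - water volume with soil
Step 2: V_solids = 56.1 - 32.8 = 23.3 mL
Step 3: Particle density = mass / V_solids = 57.9 / 23.3 = 2.48 g/cm^3

2.48


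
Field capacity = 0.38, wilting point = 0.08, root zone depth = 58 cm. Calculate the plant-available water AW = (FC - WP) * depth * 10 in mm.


Step 1: Available water = (FC - WP) * depth * 10
Step 2: AW = (0.38 - 0.08) * 58 * 10
Step 3: AW = 0.3 * 58 * 10
Step 4: AW = 174.0 mm

174.0


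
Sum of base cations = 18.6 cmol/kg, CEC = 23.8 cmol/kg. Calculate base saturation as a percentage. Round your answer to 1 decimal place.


Step 1: BS = 100 * (sum of bases) / CEC
Step 2: BS = 100 * 18.6 / 23.8
Step 3: BS = 78.2%

78.2


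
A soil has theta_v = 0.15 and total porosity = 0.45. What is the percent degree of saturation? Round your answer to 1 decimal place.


Step 1: S = 100 * theta_v / n
Step 2: S = 100 * 0.15 / 0.45
Step 3: S = 33.3%

33.3


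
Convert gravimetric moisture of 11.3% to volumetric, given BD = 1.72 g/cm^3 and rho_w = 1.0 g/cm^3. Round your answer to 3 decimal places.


Step 1: theta = (w / 100) * BD / rho_w
Step 2: theta = (11.3 / 100) * 1.72 / 1.0
Step 3: theta = 0.113 * 1.72
Step 4: theta = 0.194

0.194


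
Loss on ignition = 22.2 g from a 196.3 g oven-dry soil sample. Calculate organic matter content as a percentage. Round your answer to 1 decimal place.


Step 1: OM% = 100 * LOI / sample mass
Step 2: OM = 100 * 22.2 / 196.3
Step 3: OM = 11.3%

11.3


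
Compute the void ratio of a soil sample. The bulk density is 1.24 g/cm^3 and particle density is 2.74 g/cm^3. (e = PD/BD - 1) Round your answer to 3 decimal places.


Step 1: e = PD / BD - 1
Step 2: e = 2.74 / 1.24 - 1
Step 3: e = 2.20968 - 1
Step 4: e = 1.21

1.21


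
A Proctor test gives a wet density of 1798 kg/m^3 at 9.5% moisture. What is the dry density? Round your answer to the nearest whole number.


Step 1: Dry density = wet density / (1 + w/100)
Step 2: Dry density = 1798 / (1 + 9.5/100)
Step 3: Dry density = 1798 / 1.095
Step 4: Dry density = 1642 kg/m^3

1642


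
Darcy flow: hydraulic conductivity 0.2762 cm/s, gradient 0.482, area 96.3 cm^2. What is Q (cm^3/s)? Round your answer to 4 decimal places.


Step 1: Apply Darcy's law: Q = K * i * A
Step 2: Q = 0.2762 * 0.482 * 96.3
Step 3: Q = 12.8203 cm^3/s

12.8203


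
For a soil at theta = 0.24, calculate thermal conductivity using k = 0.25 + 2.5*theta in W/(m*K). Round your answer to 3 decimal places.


Step 1: k = 0.25 + 2.5 * theta
Step 2: k = 0.25 + 2.5 * 0.24
Step 3: k = 0.25 + 0.6
Step 4: k = 0.85 W/(m*K)

0.85


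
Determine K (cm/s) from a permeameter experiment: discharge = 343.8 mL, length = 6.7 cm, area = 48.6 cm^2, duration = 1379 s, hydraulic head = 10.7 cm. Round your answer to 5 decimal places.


Step 1: K = Q * L / (A * t * h)
Step 2: Numerator = 343.8 * 6.7 = 2303.46
Step 3: Denominator = 48.6 * 1379 * 10.7 = 717107.58
Step 4: K = 2303.46 / 717107.58 = 0.00321 cm/s

0.00321


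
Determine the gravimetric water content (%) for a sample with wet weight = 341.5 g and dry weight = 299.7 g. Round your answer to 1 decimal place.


Step 1: Water mass = wet - dry = 341.5 - 299.7 = 41.8 g
Step 2: w = 100 * water mass / dry mass
Step 3: w = 100 * 41.8 / 299.7 = 13.9%

13.9


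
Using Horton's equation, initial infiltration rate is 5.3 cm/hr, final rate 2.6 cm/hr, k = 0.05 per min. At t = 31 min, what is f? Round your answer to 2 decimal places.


Step 1: f = fc + (f0 - fc) * exp(-k * t)
Step 2: exp(-0.05 * 31) = 0.212248
Step 3: f = 2.6 + (5.3 - 2.6) * 0.212248
Step 4: f = 2.6 + 2.7 * 0.212248
Step 5: f = 3.17 cm/hr

3.17


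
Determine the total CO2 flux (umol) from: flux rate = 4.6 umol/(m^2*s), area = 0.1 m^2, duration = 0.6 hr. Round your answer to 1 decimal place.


Step 1: Convert time to seconds: 0.6 hr * 3600 = 2160.0 s
Step 2: Total = flux * area * time_s
Step 3: Total = 4.6 * 0.1 * 2160.0
Step 4: Total = 993.6 umol

993.6


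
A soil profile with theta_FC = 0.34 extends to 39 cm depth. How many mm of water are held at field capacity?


Step 1: Water (mm) = theta_FC * depth (cm) * 10
Step 2: Water = 0.34 * 39 * 10
Step 3: Water = 132.6 mm

132.6


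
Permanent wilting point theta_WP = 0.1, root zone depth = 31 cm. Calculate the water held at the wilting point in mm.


Step 1: Water (mm) = theta_WP * depth * 10
Step 2: Water = 0.1 * 31 * 10
Step 3: Water = 31.0 mm

31.0


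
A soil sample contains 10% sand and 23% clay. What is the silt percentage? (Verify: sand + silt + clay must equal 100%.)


Step 1: sand + silt + clay = 100%
Step 2: silt = 100 - sand - clay
Step 3: silt = 100 - 10 - 23
Step 4: silt = 67%

67


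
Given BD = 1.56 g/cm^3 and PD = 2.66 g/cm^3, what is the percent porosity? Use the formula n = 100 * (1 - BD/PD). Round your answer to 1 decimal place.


Step 1: Formula: n = 100 * (1 - BD / PD)
Step 2: n = 100 * (1 - 1.56 / 2.66)
Step 3: n = 100 * (1 - 0.58647)
Step 4: n = 41.4%

41.4


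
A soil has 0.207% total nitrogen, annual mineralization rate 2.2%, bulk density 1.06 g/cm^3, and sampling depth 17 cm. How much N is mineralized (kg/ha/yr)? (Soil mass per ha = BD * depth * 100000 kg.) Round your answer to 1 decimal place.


Step 1: Soil mass per ha = BD * depth * 100000 = 1.06 * 17 * 100000 = 1802000 kg
Step 2: Total N pool = soil mass * N%/100 = 1802000 * 0.207/100 = 3730.14 kg/ha
Step 3: N mineralized = N pool * rate%/100 = 3730.14 * 2.2/100 = 82.1 kg/ha/yr

82.1


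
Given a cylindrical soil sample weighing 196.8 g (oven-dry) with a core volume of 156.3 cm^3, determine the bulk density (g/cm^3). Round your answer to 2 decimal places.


Step 1: Identify the formula: BD = dry mass / volume
Step 2: Substitute values: BD = 196.8 / 156.3
Step 3: BD = 1.26 g/cm^3

1.26


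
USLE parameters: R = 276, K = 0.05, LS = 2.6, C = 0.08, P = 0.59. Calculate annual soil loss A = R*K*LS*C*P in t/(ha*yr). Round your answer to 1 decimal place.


Step 1: A = R * K * LS * C * P
Step 2: R * K = 276 * 0.05 = 13.8
Step 3: (R*K) * LS = 13.8 * 2.6 = 35.88
Step 4: * C * P = 35.88 * 0.08 * 0.59 = 1.7
Step 5: A = 1.7 t/(ha*yr)

1.7


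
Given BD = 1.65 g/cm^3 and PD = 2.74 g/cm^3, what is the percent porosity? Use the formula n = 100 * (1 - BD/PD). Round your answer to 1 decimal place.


Step 1: Formula: n = 100 * (1 - BD / PD)
Step 2: n = 100 * (1 - 1.65 / 2.74)
Step 3: n = 100 * (1 - 0.60219)
Step 4: n = 39.8%

39.8


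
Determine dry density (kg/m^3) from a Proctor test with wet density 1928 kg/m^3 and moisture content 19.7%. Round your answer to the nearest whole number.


Step 1: Dry density = wet density / (1 + w/100)
Step 2: Dry density = 1928 / (1 + 19.7/100)
Step 3: Dry density = 1928 / 1.197
Step 4: Dry density = 1611 kg/m^3

1611


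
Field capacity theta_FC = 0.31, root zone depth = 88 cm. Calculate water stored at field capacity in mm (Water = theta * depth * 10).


Step 1: Water (mm) = theta_FC * depth (cm) * 10
Step 2: Water = 0.31 * 88 * 10
Step 3: Water = 272.8 mm

272.8


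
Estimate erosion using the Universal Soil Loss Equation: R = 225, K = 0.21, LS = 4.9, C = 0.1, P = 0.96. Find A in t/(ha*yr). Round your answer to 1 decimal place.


Step 1: A = R * K * LS * C * P
Step 2: R * K = 225 * 0.21 = 47.25
Step 3: (R*K) * LS = 47.25 * 4.9 = 231.525
Step 4: * C * P = 231.525 * 0.1 * 0.96 = 22.2
Step 5: A = 22.2 t/(ha*yr)

22.2


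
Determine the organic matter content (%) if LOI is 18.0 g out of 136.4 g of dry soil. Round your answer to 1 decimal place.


Step 1: OM% = 100 * LOI / sample mass
Step 2: OM = 100 * 18.0 / 136.4
Step 3: OM = 13.2%

13.2


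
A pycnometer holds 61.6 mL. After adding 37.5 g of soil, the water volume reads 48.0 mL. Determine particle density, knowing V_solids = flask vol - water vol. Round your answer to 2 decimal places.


Step 1: Volume of solids = flask volume - water volume with soil
Step 2: V_solids = 61.6 - 48.0 = 13.6 mL
Step 3: Particle density = mass / V_solids = 37.5 / 13.6 = 2.76 g/cm^3

2.76


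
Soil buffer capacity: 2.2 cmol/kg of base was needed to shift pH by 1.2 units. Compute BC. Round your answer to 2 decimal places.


Step 1: BC = change in base / change in pH
Step 2: BC = 2.2 / 1.2
Step 3: BC = 1.83 cmol/(kg*pH unit)

1.83


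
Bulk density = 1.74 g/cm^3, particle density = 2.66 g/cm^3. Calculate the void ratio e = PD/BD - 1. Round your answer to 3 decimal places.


Step 1: e = PD / BD - 1
Step 2: e = 2.66 / 1.74 - 1
Step 3: e = 1.52874 - 1
Step 4: e = 0.529

0.529


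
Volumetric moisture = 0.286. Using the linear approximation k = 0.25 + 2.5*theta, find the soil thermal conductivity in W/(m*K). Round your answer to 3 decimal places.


Step 1: k = 0.25 + 2.5 * theta
Step 2: k = 0.25 + 2.5 * 0.286
Step 3: k = 0.25 + 0.715
Step 4: k = 0.965 W/(m*K)

0.965


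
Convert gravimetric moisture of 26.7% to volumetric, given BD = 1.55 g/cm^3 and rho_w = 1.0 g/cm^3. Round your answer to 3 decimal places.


Step 1: theta = (w / 100) * BD / rho_w
Step 2: theta = (26.7 / 100) * 1.55 / 1.0
Step 3: theta = 0.267 * 1.55
Step 4: theta = 0.414

0.414


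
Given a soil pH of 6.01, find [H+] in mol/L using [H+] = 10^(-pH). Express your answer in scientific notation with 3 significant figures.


Step 1: [H+] = 10^(-pH)
Step 2: [H+] = 10^(-6.01)
Step 3: [H+] = 9.77e-07 mol/L

9.77e-07


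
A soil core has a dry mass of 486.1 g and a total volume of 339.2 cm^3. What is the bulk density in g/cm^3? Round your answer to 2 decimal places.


Step 1: Identify the formula: BD = dry mass / volume
Step 2: Substitute values: BD = 486.1 / 339.2
Step 3: BD = 1.43 g/cm^3

1.43


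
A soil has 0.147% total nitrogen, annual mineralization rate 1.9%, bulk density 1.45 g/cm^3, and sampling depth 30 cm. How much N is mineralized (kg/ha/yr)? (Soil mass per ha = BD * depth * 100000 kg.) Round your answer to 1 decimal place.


Step 1: Soil mass per ha = BD * depth * 100000 = 1.45 * 30 * 100000 = 4350000 kg
Step 2: Total N pool = soil mass * N%/100 = 4350000 * 0.147/100 = 6394.5 kg/ha
Step 3: N mineralized = N pool * rate%/100 = 6394.5 * 1.9/100 = 121.5 kg/ha/yr

121.5


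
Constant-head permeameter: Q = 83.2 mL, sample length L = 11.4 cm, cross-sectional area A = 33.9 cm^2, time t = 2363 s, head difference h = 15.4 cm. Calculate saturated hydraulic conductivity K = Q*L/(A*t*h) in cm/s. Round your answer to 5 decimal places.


Step 1: K = Q * L / (A * t * h)
Step 2: Numerator = 83.2 * 11.4 = 948.48
Step 3: Denominator = 33.9 * 2363 * 15.4 = 1233627.78
Step 4: K = 948.48 / 1233627.78 = 0.00077 cm/s

0.00077


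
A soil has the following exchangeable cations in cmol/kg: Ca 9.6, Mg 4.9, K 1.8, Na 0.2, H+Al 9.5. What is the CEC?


Step 1: CEC = Ca + Mg + K + Na + (H+Al)
Step 2: CEC = 9.6 + 4.9 + 1.8 + 0.2 + 9.5
Step 3: CEC = 26.0 cmol/kg

26.0


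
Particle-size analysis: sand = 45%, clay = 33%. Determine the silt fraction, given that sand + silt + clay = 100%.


Step 1: sand + silt + clay = 100%
Step 2: silt = 100 - sand - clay
Step 3: silt = 100 - 45 - 33
Step 4: silt = 22%

22


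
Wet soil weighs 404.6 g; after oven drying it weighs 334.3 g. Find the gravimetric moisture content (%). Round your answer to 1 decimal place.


Step 1: Water mass = wet - dry = 404.6 - 334.3 = 70.3 g
Step 2: w = 100 * water mass / dry mass
Step 3: w = 100 * 70.3 / 334.3 = 21.0%

21.0


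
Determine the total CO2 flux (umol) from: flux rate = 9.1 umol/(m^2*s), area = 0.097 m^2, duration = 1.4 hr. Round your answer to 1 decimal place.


Step 1: Convert time to seconds: 1.4 hr * 3600 = 5040.0 s
Step 2: Total = flux * area * time_s
Step 3: Total = 9.1 * 0.097 * 5040.0
Step 4: Total = 4448.8 umol

4448.8


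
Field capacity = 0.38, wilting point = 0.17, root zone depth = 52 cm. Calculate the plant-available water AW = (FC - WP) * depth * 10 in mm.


Step 1: Available water = (FC - WP) * depth * 10
Step 2: AW = (0.38 - 0.17) * 52 * 10
Step 3: AW = 0.21 * 52 * 10
Step 4: AW = 109.2 mm

109.2


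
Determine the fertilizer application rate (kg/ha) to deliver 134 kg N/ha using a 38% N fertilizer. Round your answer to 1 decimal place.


Step 1: Fertilizer rate = target N / (N content / 100)
Step 2: Rate = 134 / (38 / 100)
Step 3: Rate = 134 / 0.38
Step 4: Rate = 352.6 kg/ha

352.6


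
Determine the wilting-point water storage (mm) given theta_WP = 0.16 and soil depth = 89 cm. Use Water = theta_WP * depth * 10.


Step 1: Water (mm) = theta_WP * depth * 10
Step 2: Water = 0.16 * 89 * 10
Step 3: Water = 142.4 mm

142.4


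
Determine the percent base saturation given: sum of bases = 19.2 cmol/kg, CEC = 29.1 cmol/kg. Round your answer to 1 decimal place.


Step 1: BS = 100 * (sum of bases) / CEC
Step 2: BS = 100 * 19.2 / 29.1
Step 3: BS = 66.0%

66.0


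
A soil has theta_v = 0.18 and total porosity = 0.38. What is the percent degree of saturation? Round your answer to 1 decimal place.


Step 1: S = 100 * theta_v / n
Step 2: S = 100 * 0.18 / 0.38
Step 3: S = 47.4%

47.4


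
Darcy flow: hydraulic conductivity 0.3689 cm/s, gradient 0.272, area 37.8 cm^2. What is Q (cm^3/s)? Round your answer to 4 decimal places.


Step 1: Apply Darcy's law: Q = K * i * A
Step 2: Q = 0.3689 * 0.272 * 37.8
Step 3: Q = 3.7929 cm^3/s

3.7929


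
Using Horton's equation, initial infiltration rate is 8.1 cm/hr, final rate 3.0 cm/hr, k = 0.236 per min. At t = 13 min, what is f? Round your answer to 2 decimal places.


Step 1: f = fc + (f0 - fc) * exp(-k * t)
Step 2: exp(-0.236 * 13) = 0.046514
Step 3: f = 3.0 + (8.1 - 3.0) * 0.046514
Step 4: f = 3.0 + 5.1 * 0.046514
Step 5: f = 3.24 cm/hr

3.24


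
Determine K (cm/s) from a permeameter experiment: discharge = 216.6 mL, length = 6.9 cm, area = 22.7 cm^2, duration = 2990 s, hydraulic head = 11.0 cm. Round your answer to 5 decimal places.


Step 1: K = Q * L / (A * t * h)
Step 2: Numerator = 216.6 * 6.9 = 1494.54
Step 3: Denominator = 22.7 * 2990 * 11.0 = 746603.0
Step 4: K = 1494.54 / 746603.0 = 0.002 cm/s

0.002


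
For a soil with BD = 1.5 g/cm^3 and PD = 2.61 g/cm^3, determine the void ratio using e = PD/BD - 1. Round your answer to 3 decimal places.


Step 1: e = PD / BD - 1
Step 2: e = 2.61 / 1.5 - 1
Step 3: e = 1.74 - 1
Step 4: e = 0.74

0.74


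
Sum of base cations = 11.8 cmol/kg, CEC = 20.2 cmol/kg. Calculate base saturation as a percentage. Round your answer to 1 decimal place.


Step 1: BS = 100 * (sum of bases) / CEC
Step 2: BS = 100 * 11.8 / 20.2
Step 3: BS = 58.4%

58.4


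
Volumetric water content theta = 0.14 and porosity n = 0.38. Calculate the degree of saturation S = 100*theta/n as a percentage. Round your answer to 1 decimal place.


Step 1: S = 100 * theta_v / n
Step 2: S = 100 * 0.14 / 0.38
Step 3: S = 36.8%

36.8


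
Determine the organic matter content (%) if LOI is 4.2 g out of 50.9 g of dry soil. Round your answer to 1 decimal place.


Step 1: OM% = 100 * LOI / sample mass
Step 2: OM = 100 * 4.2 / 50.9
Step 3: OM = 8.3%

8.3


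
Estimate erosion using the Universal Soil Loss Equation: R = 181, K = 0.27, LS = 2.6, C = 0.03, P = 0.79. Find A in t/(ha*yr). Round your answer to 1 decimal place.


Step 1: A = R * K * LS * C * P
Step 2: R * K = 181 * 0.27 = 48.87
Step 3: (R*K) * LS = 48.87 * 2.6 = 127.062
Step 4: * C * P = 127.062 * 0.03 * 0.79 = 3.0
Step 5: A = 3.0 t/(ha*yr)

3.0


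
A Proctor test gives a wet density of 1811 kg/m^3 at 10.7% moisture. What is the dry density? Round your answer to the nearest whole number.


Step 1: Dry density = wet density / (1 + w/100)
Step 2: Dry density = 1811 / (1 + 10.7/100)
Step 3: Dry density = 1811 / 1.107
Step 4: Dry density = 1636 kg/m^3

1636


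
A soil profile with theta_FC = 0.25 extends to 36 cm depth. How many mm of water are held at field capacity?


Step 1: Water (mm) = theta_FC * depth (cm) * 10
Step 2: Water = 0.25 * 36 * 10
Step 3: Water = 90.0 mm

90.0


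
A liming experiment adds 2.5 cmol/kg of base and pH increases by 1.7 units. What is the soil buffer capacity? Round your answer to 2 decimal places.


Step 1: BC = change in base / change in pH
Step 2: BC = 2.5 / 1.7
Step 3: BC = 1.47 cmol/(kg*pH unit)

1.47


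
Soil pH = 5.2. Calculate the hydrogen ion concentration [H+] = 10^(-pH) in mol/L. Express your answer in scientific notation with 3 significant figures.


Step 1: [H+] = 10^(-pH)
Step 2: [H+] = 10^(-5.2)
Step 3: [H+] = 6.31e-06 mol/L

6.31e-06


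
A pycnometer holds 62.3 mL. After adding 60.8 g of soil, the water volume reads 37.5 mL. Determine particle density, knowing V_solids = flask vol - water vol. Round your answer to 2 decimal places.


Step 1: Volume of solids = flask volume - water volume with soil
Step 2: V_solids = 62.3 - 37.5 = 24.8 mL
Step 3: Particle density = mass / V_solids = 60.8 / 24.8 = 2.45 g/cm^3

2.45


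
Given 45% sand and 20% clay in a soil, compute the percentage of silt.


Step 1: sand + silt + clay = 100%
Step 2: silt = 100 - sand - clay
Step 3: silt = 100 - 45 - 20
Step 4: silt = 35%

35


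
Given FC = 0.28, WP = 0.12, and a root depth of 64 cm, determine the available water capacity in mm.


Step 1: Available water = (FC - WP) * depth * 10
Step 2: AW = (0.28 - 0.12) * 64 * 10
Step 3: AW = 0.16 * 64 * 10
Step 4: AW = 102.4 mm

102.4


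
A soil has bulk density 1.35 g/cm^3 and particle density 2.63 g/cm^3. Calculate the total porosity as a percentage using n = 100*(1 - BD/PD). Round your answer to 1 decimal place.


Step 1: Formula: n = 100 * (1 - BD / PD)
Step 2: n = 100 * (1 - 1.35 / 2.63)
Step 3: n = 100 * (1 - 0.51331)
Step 4: n = 48.7%

48.7


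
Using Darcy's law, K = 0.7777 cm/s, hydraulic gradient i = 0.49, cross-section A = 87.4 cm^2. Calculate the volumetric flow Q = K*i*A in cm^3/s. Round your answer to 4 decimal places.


Step 1: Apply Darcy's law: Q = K * i * A
Step 2: Q = 0.7777 * 0.49 * 87.4
Step 3: Q = 33.3058 cm^3/s

33.3058


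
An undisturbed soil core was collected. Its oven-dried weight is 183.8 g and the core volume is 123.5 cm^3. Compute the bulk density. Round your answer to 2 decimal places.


Step 1: Identify the formula: BD = dry mass / volume
Step 2: Substitute values: BD = 183.8 / 123.5
Step 3: BD = 1.49 g/cm^3

1.49


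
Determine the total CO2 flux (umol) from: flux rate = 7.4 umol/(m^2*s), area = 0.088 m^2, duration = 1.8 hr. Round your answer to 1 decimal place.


Step 1: Convert time to seconds: 1.8 hr * 3600 = 6480.0 s
Step 2: Total = flux * area * time_s
Step 3: Total = 7.4 * 0.088 * 6480.0
Step 4: Total = 4219.8 umol

4219.8


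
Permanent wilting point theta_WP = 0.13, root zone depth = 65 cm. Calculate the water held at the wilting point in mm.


Step 1: Water (mm) = theta_WP * depth * 10
Step 2: Water = 0.13 * 65 * 10
Step 3: Water = 84.5 mm

84.5


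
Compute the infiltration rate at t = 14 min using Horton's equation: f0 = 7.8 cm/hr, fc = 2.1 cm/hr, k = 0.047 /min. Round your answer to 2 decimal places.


Step 1: f = fc + (f0 - fc) * exp(-k * t)
Step 2: exp(-0.047 * 14) = 0.517886
Step 3: f = 2.1 + (7.8 - 2.1) * 0.517886
Step 4: f = 2.1 + 5.7 * 0.517886
Step 5: f = 5.05 cm/hr

5.05


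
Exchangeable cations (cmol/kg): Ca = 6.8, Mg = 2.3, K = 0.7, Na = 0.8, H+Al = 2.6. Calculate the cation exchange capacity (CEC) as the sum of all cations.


Step 1: CEC = Ca + Mg + K + Na + (H+Al)
Step 2: CEC = 6.8 + 2.3 + 0.7 + 0.8 + 2.6
Step 3: CEC = 13.2 cmol/kg

13.2


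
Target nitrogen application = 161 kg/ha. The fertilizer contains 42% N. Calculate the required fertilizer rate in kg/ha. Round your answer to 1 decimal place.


Step 1: Fertilizer rate = target N / (N content / 100)
Step 2: Rate = 161 / (42 / 100)
Step 3: Rate = 161 / 0.42
Step 4: Rate = 383.3 kg/ha

383.3


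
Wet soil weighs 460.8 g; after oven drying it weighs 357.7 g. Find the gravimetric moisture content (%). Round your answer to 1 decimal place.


Step 1: Water mass = wet - dry = 460.8 - 357.7 = 103.1 g
Step 2: w = 100 * water mass / dry mass
Step 3: w = 100 * 103.1 / 357.7 = 28.8%

28.8


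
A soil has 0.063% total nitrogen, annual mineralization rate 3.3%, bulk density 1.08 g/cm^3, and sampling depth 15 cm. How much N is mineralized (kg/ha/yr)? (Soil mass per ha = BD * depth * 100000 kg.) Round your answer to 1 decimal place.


Step 1: Soil mass per ha = BD * depth * 100000 = 1.08 * 15 * 100000 = 1620000 kg
Step 2: Total N pool = soil mass * N%/100 = 1620000 * 0.063/100 = 1020.6 kg/ha
Step 3: N mineralized = N pool * rate%/100 = 1020.6 * 3.3/100 = 33.7 kg/ha/yr

33.7


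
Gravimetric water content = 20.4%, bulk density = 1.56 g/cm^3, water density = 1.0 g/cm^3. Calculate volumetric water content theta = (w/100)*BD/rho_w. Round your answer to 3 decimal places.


Step 1: theta = (w / 100) * BD / rho_w
Step 2: theta = (20.4 / 100) * 1.56 / 1.0
Step 3: theta = 0.204 * 1.56
Step 4: theta = 0.318

0.318


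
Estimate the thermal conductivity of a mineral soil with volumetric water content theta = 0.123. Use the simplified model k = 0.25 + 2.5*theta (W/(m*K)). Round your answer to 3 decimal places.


Step 1: k = 0.25 + 2.5 * theta
Step 2: k = 0.25 + 2.5 * 0.123
Step 3: k = 0.25 + 0.308
Step 4: k = 0.558 W/(m*K)

0.558


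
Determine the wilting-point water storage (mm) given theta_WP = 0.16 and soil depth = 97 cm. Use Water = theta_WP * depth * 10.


Step 1: Water (mm) = theta_WP * depth * 10
Step 2: Water = 0.16 * 97 * 10
Step 3: Water = 155.2 mm

155.2


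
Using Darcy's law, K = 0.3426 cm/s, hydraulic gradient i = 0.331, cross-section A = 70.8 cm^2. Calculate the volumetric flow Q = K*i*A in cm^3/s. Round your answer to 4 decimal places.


Step 1: Apply Darcy's law: Q = K * i * A
Step 2: Q = 0.3426 * 0.331 * 70.8
Step 3: Q = 8.0288 cm^3/s

8.0288


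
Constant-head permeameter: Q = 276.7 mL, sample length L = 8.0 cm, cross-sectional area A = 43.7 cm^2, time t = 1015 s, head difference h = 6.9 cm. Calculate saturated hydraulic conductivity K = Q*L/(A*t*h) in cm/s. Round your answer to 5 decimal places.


Step 1: K = Q * L / (A * t * h)
Step 2: Numerator = 276.7 * 8.0 = 2213.6
Step 3: Denominator = 43.7 * 1015 * 6.9 = 306052.95
Step 4: K = 2213.6 / 306052.95 = 0.00723 cm/s

0.00723


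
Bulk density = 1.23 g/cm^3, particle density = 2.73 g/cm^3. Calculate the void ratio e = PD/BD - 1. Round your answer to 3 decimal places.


Step 1: e = PD / BD - 1
Step 2: e = 2.73 / 1.23 - 1
Step 3: e = 2.21951 - 1
Step 4: e = 1.22

1.22


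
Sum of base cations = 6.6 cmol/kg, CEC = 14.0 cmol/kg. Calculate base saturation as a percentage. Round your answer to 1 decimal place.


Step 1: BS = 100 * (sum of bases) / CEC
Step 2: BS = 100 * 6.6 / 14.0
Step 3: BS = 47.1%

47.1


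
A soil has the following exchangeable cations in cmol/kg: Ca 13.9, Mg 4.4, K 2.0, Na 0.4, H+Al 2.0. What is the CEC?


Step 1: CEC = Ca + Mg + K + Na + (H+Al)
Step 2: CEC = 13.9 + 4.4 + 2.0 + 0.4 + 2.0
Step 3: CEC = 22.7 cmol/kg

22.7


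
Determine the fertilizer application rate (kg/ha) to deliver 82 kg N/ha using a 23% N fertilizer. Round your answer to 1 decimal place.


Step 1: Fertilizer rate = target N / (N content / 100)
Step 2: Rate = 82 / (23 / 100)
Step 3: Rate = 82 / 0.23
Step 4: Rate = 356.5 kg/ha

356.5


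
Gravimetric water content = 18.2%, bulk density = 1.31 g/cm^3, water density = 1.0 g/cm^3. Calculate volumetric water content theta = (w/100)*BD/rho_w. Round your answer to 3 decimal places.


Step 1: theta = (w / 100) * BD / rho_w
Step 2: theta = (18.2 / 100) * 1.31 / 1.0
Step 3: theta = 0.182 * 1.31
Step 4: theta = 0.238

0.238


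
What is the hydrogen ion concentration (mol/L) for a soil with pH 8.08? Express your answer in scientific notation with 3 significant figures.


Step 1: [H+] = 10^(-pH)
Step 2: [H+] = 10^(-8.08)
Step 3: [H+] = 8.32e-09 mol/L

8.32e-09


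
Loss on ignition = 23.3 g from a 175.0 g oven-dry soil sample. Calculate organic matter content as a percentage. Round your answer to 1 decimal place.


Step 1: OM% = 100 * LOI / sample mass
Step 2: OM = 100 * 23.3 / 175.0
Step 3: OM = 13.3%

13.3
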